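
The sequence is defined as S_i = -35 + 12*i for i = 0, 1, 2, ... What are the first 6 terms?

This is an arithmetic sequence.
i=0: S_0 = -35 + 12*0 = -35
i=1: S_1 = -35 + 12*1 = -23
i=2: S_2 = -35 + 12*2 = -11
i=3: S_3 = -35 + 12*3 = 1
i=4: S_4 = -35 + 12*4 = 13
i=5: S_5 = -35 + 12*5 = 25
The first 6 terms are: [-35, -23, -11, 1, 13, 25]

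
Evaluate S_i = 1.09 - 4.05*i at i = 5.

S_5 = 1.09 + -4.05*5 = 1.09 + -20.25 = -19.16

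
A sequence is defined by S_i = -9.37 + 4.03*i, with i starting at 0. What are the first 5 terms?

This is an arithmetic sequence.
i=0: S_0 = -9.37 + 4.03*0 = -9.37
i=1: S_1 = -9.37 + 4.03*1 = -5.34
i=2: S_2 = -9.37 + 4.03*2 = -1.31
i=3: S_3 = -9.37 + 4.03*3 = 2.72
i=4: S_4 = -9.37 + 4.03*4 = 6.75
The first 5 terms are: [-9.37, -5.34, -1.31, 2.72, 6.75]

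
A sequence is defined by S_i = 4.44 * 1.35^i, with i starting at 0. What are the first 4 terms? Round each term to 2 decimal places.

This is a geometric sequence.
i=0: S_0 = 4.44 * 1.35^0 = 4.44
i=1: S_1 = 4.44 * 1.35^1 ≈ 5.99
i=2: S_2 = 4.44 * 1.35^2 ≈ 8.09
i=3: S_3 = 4.44 * 1.35^3 ≈ 10.92
The first 4 terms are: [4.44, 5.99, 8.09, 10.92]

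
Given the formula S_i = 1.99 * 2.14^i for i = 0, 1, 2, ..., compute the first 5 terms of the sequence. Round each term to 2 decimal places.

This is a geometric sequence.
i=0: S_0 = 1.99 * 2.14^0 = 1.99
i=1: S_1 = 1.99 * 2.14^1 ≈ 4.26
i=2: S_2 = 1.99 * 2.14^2 ≈ 9.11
i=3: S_3 = 1.99 * 2.14^3 ≈ 19.5
i=4: S_4 = 1.99 * 2.14^4 ≈ 41.74
The first 5 terms are: [1.99, 4.26, 9.11, 19.5, 41.74]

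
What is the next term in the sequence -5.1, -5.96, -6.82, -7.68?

Differences: -5.96 - -5.1 = -0.86
This is an arithmetic sequence with common difference d = -0.86.
Next term = -7.68 + -0.86 = -8.54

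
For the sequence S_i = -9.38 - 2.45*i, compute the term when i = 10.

S_10 = -9.38 + -2.45*10 = -9.38 + -24.5 = -33.88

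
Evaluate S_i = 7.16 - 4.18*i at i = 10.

S_10 = 7.16 + -4.18*10 = 7.16 + -41.8 = -34.64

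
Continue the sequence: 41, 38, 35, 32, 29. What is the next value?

Differences: 38 - 41 = -3
This is an arithmetic sequence with common difference d = -3.
Next term = 29 + -3 = 26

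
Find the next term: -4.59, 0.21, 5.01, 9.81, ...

Differences: 0.21 - -4.59 = 4.8
This is an arithmetic sequence with common difference d = 4.8.
Next term = 9.81 + 4.8 = 14.61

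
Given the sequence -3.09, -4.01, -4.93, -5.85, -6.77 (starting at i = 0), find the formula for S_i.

Check differences: -4.01 - -3.09 = -0.92
-4.93 - -4.01 = -0.92
Common difference d = -0.92.
First term a = -3.09.
Formula: S_i = -3.09 - 0.92*i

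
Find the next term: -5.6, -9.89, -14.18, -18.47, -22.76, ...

Differences: -9.89 - -5.6 = -4.29
This is an arithmetic sequence with common difference d = -4.29.
Next term = -22.76 + -4.29 = -27.05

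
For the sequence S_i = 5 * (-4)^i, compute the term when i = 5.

S_5 = 5 * (-4)^5 = 5 * -1024 = -5120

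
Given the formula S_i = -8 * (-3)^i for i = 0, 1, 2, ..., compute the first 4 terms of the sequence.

This is a geometric sequence.
i=0: S_0 = -8 * (-3)^0 = -8
i=1: S_1 = -8 * (-3)^1 = 24
i=2: S_2 = -8 * (-3)^2 = -72
i=3: S_3 = -8 * (-3)^3 = 216
The first 4 terms are: [-8, 24, -72, 216]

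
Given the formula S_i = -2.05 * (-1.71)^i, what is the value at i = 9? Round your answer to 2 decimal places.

S_9 = -2.05 * (-1.71)^9 ≈ -2.05 * -125.0158 ≈ 256.28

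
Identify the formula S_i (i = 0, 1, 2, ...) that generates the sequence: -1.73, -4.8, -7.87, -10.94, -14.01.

Check differences: -4.8 - -1.73 = -3.07
-7.87 - -4.8 = -3.07
Common difference d = -3.07.
First term a = -1.73.
Formula: S_i = -1.73 - 3.07*i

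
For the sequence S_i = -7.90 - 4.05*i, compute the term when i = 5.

S_5 = -7.9 + -4.05*5 = -7.9 + -20.25 = -28.15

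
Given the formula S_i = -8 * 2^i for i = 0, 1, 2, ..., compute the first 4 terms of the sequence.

This is a geometric sequence.
i=0: S_0 = -8 * 2^0 = -8
i=1: S_1 = -8 * 2^1 = -16
i=2: S_2 = -8 * 2^2 = -32
i=3: S_3 = -8 * 2^3 = -64
The first 4 terms are: [-8, -16, -32, -64]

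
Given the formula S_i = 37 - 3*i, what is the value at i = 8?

S_8 = 37 + -3*8 = 37 + -24 = 13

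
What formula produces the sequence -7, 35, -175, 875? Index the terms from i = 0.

Check ratios: 35 / -7 = -5.0
Common ratio r = -5.
First term a = -7.
Formula: S_i = -7 * (-5)^i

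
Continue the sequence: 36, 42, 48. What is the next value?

Differences: 42 - 36 = 6
This is an arithmetic sequence with common difference d = 6.
Next term = 48 + 6 = 54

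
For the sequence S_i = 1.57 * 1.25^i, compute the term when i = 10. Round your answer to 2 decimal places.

S_10 = 1.57 * 1.25^10 ≈ 1.57 * 9.3132 ≈ 14.62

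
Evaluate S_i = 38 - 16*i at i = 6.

S_6 = 38 + -16*6 = 38 + -96 = -58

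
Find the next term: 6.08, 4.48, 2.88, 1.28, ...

Differences: 4.48 - 6.08 = -1.6
This is an arithmetic sequence with common difference d = -1.6.
Next term = 1.28 + -1.6 = -0.32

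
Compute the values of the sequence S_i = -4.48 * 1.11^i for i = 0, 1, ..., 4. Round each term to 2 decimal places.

This is a geometric sequence.
i=0: S_0 = -4.48 * 1.11^0 = -4.48
i=1: S_1 = -4.48 * 1.11^1 ≈ -4.97
i=2: S_2 = -4.48 * 1.11^2 ≈ -5.52
i=3: S_3 = -4.48 * 1.11^3 ≈ -6.13
i=4: S_4 = -4.48 * 1.11^4 ≈ -6.8
The first 5 terms are: [-4.48, -4.97, -5.52, -6.13, -6.8]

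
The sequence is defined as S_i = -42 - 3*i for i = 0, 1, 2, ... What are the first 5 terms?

This is an arithmetic sequence.
i=0: S_0 = -42 + -3*0 = -42
i=1: S_1 = -42 + -3*1 = -45
i=2: S_2 = -42 + -3*2 = -48
i=3: S_3 = -42 + -3*3 = -51
i=4: S_4 = -42 + -3*4 = -54
The first 5 terms are: [-42, -45, -48, -51, -54]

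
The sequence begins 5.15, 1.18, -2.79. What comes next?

Differences: 1.18 - 5.15 = -3.97
This is an arithmetic sequence with common difference d = -3.97.
Next term = -2.79 + -3.97 = -6.76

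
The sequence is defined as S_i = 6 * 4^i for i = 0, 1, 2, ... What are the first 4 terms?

This is a geometric sequence.
i=0: S_0 = 6 * 4^0 = 6
i=1: S_1 = 6 * 4^1 = 24
i=2: S_2 = 6 * 4^2 = 96
i=3: S_3 = 6 * 4^3 = 384
The first 4 terms are: [6, 24, 96, 384]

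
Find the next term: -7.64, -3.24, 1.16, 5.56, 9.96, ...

Differences: -3.24 - -7.64 = 4.4
This is an arithmetic sequence with common difference d = 4.4.
Next term = 9.96 + 4.4 = 14.36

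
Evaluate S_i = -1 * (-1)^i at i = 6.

S_6 = -1 * (-1)^6 = -1 * 1 = -1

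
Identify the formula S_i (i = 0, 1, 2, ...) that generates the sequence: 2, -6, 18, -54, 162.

Check ratios: -6 / 2 = -3.0
Common ratio r = -3.
First term a = 2.
Formula: S_i = 2 * (-3)^i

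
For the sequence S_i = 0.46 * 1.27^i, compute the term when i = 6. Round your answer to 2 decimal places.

S_6 = 0.46 * 1.27^6 ≈ 0.46 * 4.1959 ≈ 1.93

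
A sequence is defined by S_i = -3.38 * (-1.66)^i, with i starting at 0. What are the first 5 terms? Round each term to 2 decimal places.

This is a geometric sequence.
i=0: S_0 = -3.38 * (-1.66)^0 = -3.38
i=1: S_1 = -3.38 * (-1.66)^1 ≈ 5.61
i=2: S_2 = -3.38 * (-1.66)^2 ≈ -9.31
i=3: S_3 = -3.38 * (-1.66)^3 ≈ 15.46
i=4: S_4 = -3.38 * (-1.66)^4 ≈ -25.67
The first 5 terms are: [-3.38, 5.61, -9.31, 15.46, -25.67]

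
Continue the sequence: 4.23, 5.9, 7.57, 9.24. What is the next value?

Differences: 5.9 - 4.23 = 1.67
This is an arithmetic sequence with common difference d = 1.67.
Next term = 9.24 + 1.67 = 10.91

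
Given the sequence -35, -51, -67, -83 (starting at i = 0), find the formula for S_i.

Check differences: -51 - -35 = -16
-67 - -51 = -16
Common difference d = -16.
First term a = -35.
Formula: S_i = -35 - 16*i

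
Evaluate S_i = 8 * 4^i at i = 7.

S_7 = 8 * 4^7 = 8 * 16384 = 131072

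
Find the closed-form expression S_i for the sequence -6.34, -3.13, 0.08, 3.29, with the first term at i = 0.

Check differences: -3.13 - -6.34 = 3.21
0.08 - -3.13 = 3.21
Common difference d = 3.21.
First term a = -6.34.
Formula: S_i = -6.34 + 3.21*i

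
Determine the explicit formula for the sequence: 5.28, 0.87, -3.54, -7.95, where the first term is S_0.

Check differences: 0.87 - 5.28 = -4.41
-3.54 - 0.87 = -4.41
Common difference d = -4.41.
First term a = 5.28.
Formula: S_i = 5.28 - 4.41*i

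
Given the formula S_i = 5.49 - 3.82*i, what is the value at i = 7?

S_7 = 5.49 + -3.82*7 = 5.49 + -26.74 = -21.25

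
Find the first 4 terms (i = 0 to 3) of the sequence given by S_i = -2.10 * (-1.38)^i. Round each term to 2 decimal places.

This is a geometric sequence.
i=0: S_0 = -2.1 * (-1.38)^0 = -2.1
i=1: S_1 = -2.1 * (-1.38)^1 ≈ 2.9
i=2: S_2 = -2.1 * (-1.38)^2 ≈ -4.0
i=3: S_3 = -2.1 * (-1.38)^3 ≈ 5.52
The first 4 terms are: [-2.1, 2.9, -4.0, 5.52]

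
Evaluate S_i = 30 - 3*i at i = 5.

S_5 = 30 + -3*5 = 30 + -15 = 15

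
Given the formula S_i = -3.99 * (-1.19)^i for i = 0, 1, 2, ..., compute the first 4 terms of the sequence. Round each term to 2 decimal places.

This is a geometric sequence.
i=0: S_0 = -3.99 * (-1.19)^0 = -3.99
i=1: S_1 = -3.99 * (-1.19)^1 ≈ 4.75
i=2: S_2 = -3.99 * (-1.19)^2 ≈ -5.65
i=3: S_3 = -3.99 * (-1.19)^3 ≈ 6.72
The first 4 terms are: [-3.99, 4.75, -5.65, 6.72]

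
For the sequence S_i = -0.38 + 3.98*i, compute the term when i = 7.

S_7 = -0.38 + 3.98*7 = -0.38 + 27.86 = 27.48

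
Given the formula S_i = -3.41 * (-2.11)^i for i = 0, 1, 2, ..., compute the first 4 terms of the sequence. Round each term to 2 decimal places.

This is a geometric sequence.
i=0: S_0 = -3.41 * (-2.11)^0 = -3.41
i=1: S_1 = -3.41 * (-2.11)^1 ≈ 7.2
i=2: S_2 = -3.41 * (-2.11)^2 ≈ -15.18
i=3: S_3 = -3.41 * (-2.11)^3 ≈ 32.03
The first 4 terms are: [-3.41, 7.2, -15.18, 32.03]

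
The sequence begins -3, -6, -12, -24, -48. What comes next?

Ratios: -6 / -3 = 2.0
This is a geometric sequence with common ratio r = 2.
Next term = -48 * 2 = -96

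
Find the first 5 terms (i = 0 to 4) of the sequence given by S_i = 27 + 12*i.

This is an arithmetic sequence.
i=0: S_0 = 27 + 12*0 = 27
i=1: S_1 = 27 + 12*1 = 39
i=2: S_2 = 27 + 12*2 = 51
i=3: S_3 = 27 + 12*3 = 63
i=4: S_4 = 27 + 12*4 = 75
The first 5 terms are: [27, 39, 51, 63, 75]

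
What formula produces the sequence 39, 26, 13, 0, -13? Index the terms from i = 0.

Check differences: 26 - 39 = -13
13 - 26 = -13
Common difference d = -13.
First term a = 39.
Formula: S_i = 39 - 13*i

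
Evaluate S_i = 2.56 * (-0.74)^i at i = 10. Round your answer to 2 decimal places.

S_10 = 2.56 * (-0.74)^10 ≈ 2.56 * 0.0492 ≈ 0.13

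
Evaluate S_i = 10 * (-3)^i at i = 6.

S_6 = 10 * (-3)^6 = 10 * 729 = 7290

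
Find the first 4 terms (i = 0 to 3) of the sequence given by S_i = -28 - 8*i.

This is an arithmetic sequence.
i=0: S_0 = -28 + -8*0 = -28
i=1: S_1 = -28 + -8*1 = -36
i=2: S_2 = -28 + -8*2 = -44
i=3: S_3 = -28 + -8*3 = -52
The first 4 terms are: [-28, -36, -44, -52]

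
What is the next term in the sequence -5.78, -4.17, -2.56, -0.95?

Differences: -4.17 - -5.78 = 1.61
This is an arithmetic sequence with common difference d = 1.61.
Next term = -0.95 + 1.61 = 0.66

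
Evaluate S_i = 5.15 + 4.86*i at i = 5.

S_5 = 5.15 + 4.86*5 = 5.15 + 24.3 = 29.45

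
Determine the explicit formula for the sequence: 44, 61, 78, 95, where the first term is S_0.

Check differences: 61 - 44 = 17
78 - 61 = 17
Common difference d = 17.
First term a = 44.
Formula: S_i = 44 + 17*i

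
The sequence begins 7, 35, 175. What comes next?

Ratios: 35 / 7 = 5.0
This is a geometric sequence with common ratio r = 5.
Next term = 175 * 5 = 875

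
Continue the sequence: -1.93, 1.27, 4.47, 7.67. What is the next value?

Differences: 1.27 - -1.93 = 3.2
This is an arithmetic sequence with common difference d = 3.2.
Next term = 7.67 + 3.2 = 10.87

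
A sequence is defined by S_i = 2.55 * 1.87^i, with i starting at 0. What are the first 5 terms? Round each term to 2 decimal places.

This is a geometric sequence.
i=0: S_0 = 2.55 * 1.87^0 = 2.55
i=1: S_1 = 2.55 * 1.87^1 ≈ 4.77
i=2: S_2 = 2.55 * 1.87^2 ≈ 8.92
i=3: S_3 = 2.55 * 1.87^3 ≈ 16.67
i=4: S_4 = 2.55 * 1.87^4 ≈ 31.18
The first 5 terms are: [2.55, 4.77, 8.92, 16.67, 31.18]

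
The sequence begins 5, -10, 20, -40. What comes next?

Ratios: -10 / 5 = -2.0
This is a geometric sequence with common ratio r = -2.
Next term = -40 * -2 = 80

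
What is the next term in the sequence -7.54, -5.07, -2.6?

Differences: -5.07 - -7.54 = 2.47
This is an arithmetic sequence with common difference d = 2.47.
Next term = -2.6 + 2.47 = -0.13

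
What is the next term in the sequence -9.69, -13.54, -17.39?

Differences: -13.54 - -9.69 = -3.85
This is an arithmetic sequence with common difference d = -3.85.
Next term = -17.39 + -3.85 = -21.24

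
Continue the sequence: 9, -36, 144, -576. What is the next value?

Ratios: -36 / 9 = -4.0
This is a geometric sequence with common ratio r = -4.
Next term = -576 * -4 = 2304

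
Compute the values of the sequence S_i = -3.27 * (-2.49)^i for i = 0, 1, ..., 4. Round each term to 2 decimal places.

This is a geometric sequence.
i=0: S_0 = -3.27 * (-2.49)^0 = -3.27
i=1: S_1 = -3.27 * (-2.49)^1 ≈ 8.14
i=2: S_2 = -3.27 * (-2.49)^2 ≈ -20.27
i=3: S_3 = -3.27 * (-2.49)^3 ≈ 50.48
i=4: S_4 = -3.27 * (-2.49)^4 ≈ -125.7
The first 5 terms are: [-3.27, 8.14, -20.27, 50.48, -125.7]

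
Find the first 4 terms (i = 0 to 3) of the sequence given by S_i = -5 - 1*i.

This is an arithmetic sequence.
i=0: S_0 = -5 + -1*0 = -5
i=1: S_1 = -5 + -1*1 = -6
i=2: S_2 = -5 + -1*2 = -7
i=3: S_3 = -5 + -1*3 = -8
The first 4 terms are: [-5, -6, -7, -8]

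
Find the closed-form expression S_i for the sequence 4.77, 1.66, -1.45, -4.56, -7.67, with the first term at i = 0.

Check differences: 1.66 - 4.77 = -3.11
-1.45 - 1.66 = -3.11
Common difference d = -3.11.
First term a = 4.77.
Formula: S_i = 4.77 - 3.11*i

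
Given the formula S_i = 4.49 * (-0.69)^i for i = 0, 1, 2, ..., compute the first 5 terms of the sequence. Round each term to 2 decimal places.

This is a geometric sequence.
i=0: S_0 = 4.49 * (-0.69)^0 = 4.49
i=1: S_1 = 4.49 * (-0.69)^1 ≈ -3.1
i=2: S_2 = 4.49 * (-0.69)^2 ≈ 2.14
i=3: S_3 = 4.49 * (-0.69)^3 ≈ -1.48
i=4: S_4 = 4.49 * (-0.69)^4 ≈ 1.02
The first 5 terms are: [4.49, -3.1, 2.14, -1.48, 1.02]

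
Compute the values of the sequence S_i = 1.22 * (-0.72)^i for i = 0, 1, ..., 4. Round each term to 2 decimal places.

This is a geometric sequence.
i=0: S_0 = 1.22 * (-0.72)^0 = 1.22
i=1: S_1 = 1.22 * (-0.72)^1 ≈ -0.88
i=2: S_2 = 1.22 * (-0.72)^2 ≈ 0.63
i=3: S_3 = 1.22 * (-0.72)^3 ≈ -0.46
i=4: S_4 = 1.22 * (-0.72)^4 ≈ 0.33
The first 5 terms are: [1.22, -0.88, 0.63, -0.46, 0.33]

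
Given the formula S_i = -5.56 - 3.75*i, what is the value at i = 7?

S_7 = -5.56 + -3.75*7 = -5.56 + -26.25 = -31.81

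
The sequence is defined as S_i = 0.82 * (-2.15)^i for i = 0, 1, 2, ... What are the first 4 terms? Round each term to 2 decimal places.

This is a geometric sequence.
i=0: S_0 = 0.82 * (-2.15)^0 = 0.82
i=1: S_1 = 0.82 * (-2.15)^1 ≈ -1.76
i=2: S_2 = 0.82 * (-2.15)^2 ≈ 3.79
i=3: S_3 = 0.82 * (-2.15)^3 ≈ -8.15
The first 4 terms are: [0.82, -1.76, 3.79, -8.15]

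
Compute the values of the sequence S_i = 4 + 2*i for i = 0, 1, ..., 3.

This is an arithmetic sequence.
i=0: S_0 = 4 + 2*0 = 4
i=1: S_1 = 4 + 2*1 = 6
i=2: S_2 = 4 + 2*2 = 8
i=3: S_3 = 4 + 2*3 = 10
The first 4 terms are: [4, 6, 8, 10]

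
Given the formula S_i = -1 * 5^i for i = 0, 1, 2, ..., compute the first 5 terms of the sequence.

This is a geometric sequence.
i=0: S_0 = -1 * 5^0 = -1
i=1: S_1 = -1 * 5^1 = -5
i=2: S_2 = -1 * 5^2 = -25
i=3: S_3 = -1 * 5^3 = -125
i=4: S_4 = -1 * 5^4 = -625
The first 5 terms are: [-1, -5, -25, -125, -625]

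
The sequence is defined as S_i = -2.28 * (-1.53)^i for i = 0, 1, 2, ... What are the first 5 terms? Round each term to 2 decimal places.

This is a geometric sequence.
i=0: S_0 = -2.28 * (-1.53)^0 = -2.28
i=1: S_1 = -2.28 * (-1.53)^1 ≈ 3.49
i=2: S_2 = -2.28 * (-1.53)^2 ≈ -5.34
i=3: S_3 = -2.28 * (-1.53)^3 ≈ 8.17
i=4: S_4 = -2.28 * (-1.53)^4 ≈ -12.49
The first 5 terms are: [-2.28, 3.49, -5.34, 8.17, -12.49]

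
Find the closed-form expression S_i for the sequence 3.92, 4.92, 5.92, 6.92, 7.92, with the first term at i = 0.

Check differences: 4.92 - 3.92 = 1.0
5.92 - 4.92 = 1.0
Common difference d = 1.0.
First term a = 3.92.
Formula: S_i = 3.92 + 1.00*i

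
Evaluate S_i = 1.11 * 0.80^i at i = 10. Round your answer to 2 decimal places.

S_10 = 1.11 * 0.8^10 ≈ 1.11 * 0.1074 ≈ 0.12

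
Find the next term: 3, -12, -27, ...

Differences: -12 - 3 = -15
This is an arithmetic sequence with common difference d = -15.
Next term = -27 + -15 = -42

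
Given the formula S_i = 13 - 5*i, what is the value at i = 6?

S_6 = 13 + -5*6 = 13 + -30 = -17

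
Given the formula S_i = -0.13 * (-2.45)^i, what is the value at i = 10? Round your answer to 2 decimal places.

S_10 = -0.13 * (-2.45)^10 ≈ -0.13 * 7792.2135 ≈ -1012.99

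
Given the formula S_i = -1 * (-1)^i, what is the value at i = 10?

S_10 = -1 * (-1)^10 = -1 * 1 = -1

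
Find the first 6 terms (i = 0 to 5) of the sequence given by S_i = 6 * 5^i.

This is a geometric sequence.
i=0: S_0 = 6 * 5^0 = 6
i=1: S_1 = 6 * 5^1 = 30
i=2: S_2 = 6 * 5^2 = 150
i=3: S_3 = 6 * 5^3 = 750
i=4: S_4 = 6 * 5^4 = 3750
i=5: S_5 = 6 * 5^5 = 18750
The first 6 terms are: [6, 30, 150, 750, 3750, 18750]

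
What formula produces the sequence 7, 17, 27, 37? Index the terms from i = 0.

Check differences: 17 - 7 = 10
27 - 17 = 10
Common difference d = 10.
First term a = 7.
Formula: S_i = 7 + 10*i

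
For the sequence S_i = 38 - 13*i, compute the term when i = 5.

S_5 = 38 + -13*5 = 38 + -65 = -27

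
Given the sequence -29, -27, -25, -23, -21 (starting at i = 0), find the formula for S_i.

Check differences: -27 - -29 = 2
-25 - -27 = 2
Common difference d = 2.
First term a = -29.
Formula: S_i = -29 + 2*i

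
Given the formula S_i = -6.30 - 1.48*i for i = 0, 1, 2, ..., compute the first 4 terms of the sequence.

This is an arithmetic sequence.
i=0: S_0 = -6.3 + -1.48*0 = -6.3
i=1: S_1 = -6.3 + -1.48*1 = -7.78
i=2: S_2 = -6.3 + -1.48*2 = -9.26
i=3: S_3 = -6.3 + -1.48*3 = -10.74
The first 4 terms are: [-6.3, -7.78, -9.26, -10.74]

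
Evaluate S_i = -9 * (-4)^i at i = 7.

S_7 = -9 * (-4)^7 = -9 * -16384 = 147456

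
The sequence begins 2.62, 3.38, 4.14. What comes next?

Differences: 3.38 - 2.62 = 0.76
This is an arithmetic sequence with common difference d = 0.76.
Next term = 4.14 + 0.76 = 4.9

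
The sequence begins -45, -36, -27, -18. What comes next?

Differences: -36 - -45 = 9
This is an arithmetic sequence with common difference d = 9.
Next term = -18 + 9 = -9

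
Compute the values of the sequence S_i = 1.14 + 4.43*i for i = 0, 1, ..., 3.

This is an arithmetic sequence.
i=0: S_0 = 1.14 + 4.43*0 = 1.14
i=1: S_1 = 1.14 + 4.43*1 = 5.57
i=2: S_2 = 1.14 + 4.43*2 = 10.0
i=3: S_3 = 1.14 + 4.43*3 = 14.43
The first 4 terms are: [1.14, 5.57, 10.0, 14.43]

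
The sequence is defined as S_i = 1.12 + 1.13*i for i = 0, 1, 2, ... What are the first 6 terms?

This is an arithmetic sequence.
i=0: S_0 = 1.12 + 1.13*0 = 1.12
i=1: S_1 = 1.12 + 1.13*1 = 2.25
i=2: S_2 = 1.12 + 1.13*2 = 3.38
i=3: S_3 = 1.12 + 1.13*3 = 4.51
i=4: S_4 = 1.12 + 1.13*4 = 5.64
i=5: S_5 = 1.12 + 1.13*5 = 6.77
The first 6 terms are: [1.12, 2.25, 3.38, 4.51, 5.64, 6.77]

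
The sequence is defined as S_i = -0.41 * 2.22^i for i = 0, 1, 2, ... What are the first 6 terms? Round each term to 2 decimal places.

This is a geometric sequence.
i=0: S_0 = -0.41 * 2.22^0 = -0.41
i=1: S_1 = -0.41 * 2.22^1 ≈ -0.91
i=2: S_2 = -0.41 * 2.22^2 ≈ -2.02
i=3: S_3 = -0.41 * 2.22^3 ≈ -4.49
i=4: S_4 = -0.41 * 2.22^4 ≈ -9.96
i=5: S_5 = -0.41 * 2.22^5 ≈ -22.11
The first 6 terms are: [-0.41, -0.91, -2.02, -4.49, -9.96, -22.11]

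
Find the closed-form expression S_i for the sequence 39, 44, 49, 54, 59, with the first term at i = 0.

Check differences: 44 - 39 = 5
49 - 44 = 5
Common difference d = 5.
First term a = 39.
Formula: S_i = 39 + 5*i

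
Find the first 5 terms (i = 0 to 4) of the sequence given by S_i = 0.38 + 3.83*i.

This is an arithmetic sequence.
i=0: S_0 = 0.38 + 3.83*0 = 0.38
i=1: S_1 = 0.38 + 3.83*1 = 4.21
i=2: S_2 = 0.38 + 3.83*2 = 8.04
i=3: S_3 = 0.38 + 3.83*3 = 11.87
i=4: S_4 = 0.38 + 3.83*4 = 15.7
The first 5 terms are: [0.38, 4.21, 8.04, 11.87, 15.7]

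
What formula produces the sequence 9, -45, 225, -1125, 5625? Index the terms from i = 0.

Check ratios: -45 / 9 = -5.0
Common ratio r = -5.
First term a = 9.
Formula: S_i = 9 * (-5)^i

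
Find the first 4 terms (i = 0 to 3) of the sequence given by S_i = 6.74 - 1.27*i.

This is an arithmetic sequence.
i=0: S_0 = 6.74 + -1.27*0 = 6.74
i=1: S_1 = 6.74 + -1.27*1 = 5.47
i=2: S_2 = 6.74 + -1.27*2 = 4.2
i=3: S_3 = 6.74 + -1.27*3 = 2.93
The first 4 terms are: [6.74, 5.47, 4.2, 2.93]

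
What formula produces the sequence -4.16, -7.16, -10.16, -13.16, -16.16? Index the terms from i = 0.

Check differences: -7.16 - -4.16 = -3.0
-10.16 - -7.16 = -3.0
Common difference d = -3.0.
First term a = -4.16.
Formula: S_i = -4.16 - 3.00*i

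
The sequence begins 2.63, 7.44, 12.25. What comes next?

Differences: 7.44 - 2.63 = 4.81
This is an arithmetic sequence with common difference d = 4.81.
Next term = 12.25 + 4.81 = 17.06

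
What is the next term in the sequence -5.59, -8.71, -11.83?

Differences: -8.71 - -5.59 = -3.12
This is an arithmetic sequence with common difference d = -3.12.
Next term = -11.83 + -3.12 = -14.95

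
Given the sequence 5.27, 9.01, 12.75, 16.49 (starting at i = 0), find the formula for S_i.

Check differences: 9.01 - 5.27 = 3.74
12.75 - 9.01 = 3.74
Common difference d = 3.74.
First term a = 5.27.
Formula: S_i = 5.27 + 3.74*i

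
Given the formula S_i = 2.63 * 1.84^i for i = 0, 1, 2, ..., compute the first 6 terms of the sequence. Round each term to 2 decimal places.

This is a geometric sequence.
i=0: S_0 = 2.63 * 1.84^0 = 2.63
i=1: S_1 = 2.63 * 1.84^1 ≈ 4.84
i=2: S_2 = 2.63 * 1.84^2 ≈ 8.9
i=3: S_3 = 2.63 * 1.84^3 ≈ 16.38
i=4: S_4 = 2.63 * 1.84^4 ≈ 30.15
i=5: S_5 = 2.63 * 1.84^5 ≈ 55.47
The first 6 terms are: [2.63, 4.84, 8.9, 16.38, 30.15, 55.47]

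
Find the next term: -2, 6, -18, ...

Ratios: 6 / -2 = -3.0
This is a geometric sequence with common ratio r = -3.
Next term = -18 * -3 = 54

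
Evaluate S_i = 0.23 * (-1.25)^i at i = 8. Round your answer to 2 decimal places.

S_8 = 0.23 * (-1.25)^8 ≈ 0.23 * 5.9605 ≈ 1.37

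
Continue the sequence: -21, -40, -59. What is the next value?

Differences: -40 - -21 = -19
This is an arithmetic sequence with common difference d = -19.
Next term = -59 + -19 = -78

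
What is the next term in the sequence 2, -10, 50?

Ratios: -10 / 2 = -5.0
This is a geometric sequence with common ratio r = -5.
Next term = 50 * -5 = -250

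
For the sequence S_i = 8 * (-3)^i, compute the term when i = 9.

S_9 = 8 * (-3)^9 = 8 * -19683 = -157464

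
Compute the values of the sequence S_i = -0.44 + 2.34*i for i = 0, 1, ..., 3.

This is an arithmetic sequence.
i=0: S_0 = -0.44 + 2.34*0 = -0.44
i=1: S_1 = -0.44 + 2.34*1 = 1.9
i=2: S_2 = -0.44 + 2.34*2 = 4.24
i=3: S_3 = -0.44 + 2.34*3 = 6.58
The first 4 terms are: [-0.44, 1.9, 4.24, 6.58]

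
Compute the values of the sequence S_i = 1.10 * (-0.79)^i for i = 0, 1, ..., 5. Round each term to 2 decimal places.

This is a geometric sequence.
i=0: S_0 = 1.1 * (-0.79)^0 = 1.1
i=1: S_1 = 1.1 * (-0.79)^1 ≈ -0.87
i=2: S_2 = 1.1 * (-0.79)^2 ≈ 0.69
i=3: S_3 = 1.1 * (-0.79)^3 ≈ -0.54
i=4: S_4 = 1.1 * (-0.79)^4 ≈ 0.43
i=5: S_5 = 1.1 * (-0.79)^5 ≈ -0.34
The first 6 terms are: [1.1, -0.87, 0.69, -0.54, 0.43, -0.34]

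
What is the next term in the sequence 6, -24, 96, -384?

Ratios: -24 / 6 = -4.0
This is a geometric sequence with common ratio r = -4.
Next term = -384 * -4 = 1536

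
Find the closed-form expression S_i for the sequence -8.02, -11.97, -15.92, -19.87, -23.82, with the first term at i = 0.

Check differences: -11.97 - -8.02 = -3.95
-15.92 - -11.97 = -3.95
Common difference d = -3.95.
First term a = -8.02.
Formula: S_i = -8.02 - 3.95*i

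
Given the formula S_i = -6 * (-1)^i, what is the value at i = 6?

S_6 = -6 * (-1)^6 = -6 * 1 = -6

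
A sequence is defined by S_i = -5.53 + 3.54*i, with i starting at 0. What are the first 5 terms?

This is an arithmetic sequence.
i=0: S_0 = -5.53 + 3.54*0 = -5.53
i=1: S_1 = -5.53 + 3.54*1 = -1.99
i=2: S_2 = -5.53 + 3.54*2 = 1.55
i=3: S_3 = -5.53 + 3.54*3 = 5.09
i=4: S_4 = -5.53 + 3.54*4 = 8.63
The first 5 terms are: [-5.53, -1.99, 1.55, 5.09, 8.63]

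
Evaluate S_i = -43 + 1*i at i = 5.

S_5 = -43 + 1*5 = -43 + 5 = -38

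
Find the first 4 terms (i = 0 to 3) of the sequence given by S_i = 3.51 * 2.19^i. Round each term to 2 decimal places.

This is a geometric sequence.
i=0: S_0 = 3.51 * 2.19^0 = 3.51
i=1: S_1 = 3.51 * 2.19^1 ≈ 7.69
i=2: S_2 = 3.51 * 2.19^2 ≈ 16.83
i=3: S_3 = 3.51 * 2.19^3 ≈ 36.87
The first 4 terms are: [3.51, 7.69, 16.83, 36.87]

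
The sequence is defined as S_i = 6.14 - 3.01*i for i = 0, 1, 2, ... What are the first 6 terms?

This is an arithmetic sequence.
i=0: S_0 = 6.14 + -3.01*0 = 6.14
i=1: S_1 = 6.14 + -3.01*1 = 3.13
i=2: S_2 = 6.14 + -3.01*2 = 0.12
i=3: S_3 = 6.14 + -3.01*3 = -2.89
i=4: S_4 = 6.14 + -3.01*4 = -5.9
i=5: S_5 = 6.14 + -3.01*5 = -8.91
The first 6 terms are: [6.14, 3.13, 0.12, -2.89, -5.9, -8.91]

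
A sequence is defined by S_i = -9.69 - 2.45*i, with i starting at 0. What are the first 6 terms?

This is an arithmetic sequence.
i=0: S_0 = -9.69 + -2.45*0 = -9.69
i=1: S_1 = -9.69 + -2.45*1 = -12.14
i=2: S_2 = -9.69 + -2.45*2 = -14.59
i=3: S_3 = -9.69 + -2.45*3 = -17.04
i=4: S_4 = -9.69 + -2.45*4 = -19.49
i=5: S_5 = -9.69 + -2.45*5 = -21.94
The first 6 terms are: [-9.69, -12.14, -14.59, -17.04, -19.49, -21.94]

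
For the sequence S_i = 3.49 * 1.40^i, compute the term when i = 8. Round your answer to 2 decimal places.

S_8 = 3.49 * 1.4^8 ≈ 3.49 * 14.7579 ≈ 51.51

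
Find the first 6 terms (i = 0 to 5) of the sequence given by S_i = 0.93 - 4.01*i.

This is an arithmetic sequence.
i=0: S_0 = 0.93 + -4.01*0 = 0.93
i=1: S_1 = 0.93 + -4.01*1 = -3.08
i=2: S_2 = 0.93 + -4.01*2 = -7.09
i=3: S_3 = 0.93 + -4.01*3 = -11.1
i=4: S_4 = 0.93 + -4.01*4 = -15.11
i=5: S_5 = 0.93 + -4.01*5 = -19.12
The first 6 terms are: [0.93, -3.08, -7.09, -11.1, -15.11, -19.12]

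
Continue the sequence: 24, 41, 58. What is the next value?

Differences: 41 - 24 = 17
This is an arithmetic sequence with common difference d = 17.
Next term = 58 + 17 = 75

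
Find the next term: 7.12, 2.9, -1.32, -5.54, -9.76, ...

Differences: 2.9 - 7.12 = -4.22
This is an arithmetic sequence with common difference d = -4.22.
Next term = -9.76 + -4.22 = -13.98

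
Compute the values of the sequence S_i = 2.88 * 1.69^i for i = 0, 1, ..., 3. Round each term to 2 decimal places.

This is a geometric sequence.
i=0: S_0 = 2.88 * 1.69^0 = 2.88
i=1: S_1 = 2.88 * 1.69^1 ≈ 4.87
i=2: S_2 = 2.88 * 1.69^2 ≈ 8.23
i=3: S_3 = 2.88 * 1.69^3 ≈ 13.9
The first 4 terms are: [2.88, 4.87, 8.23, 13.9]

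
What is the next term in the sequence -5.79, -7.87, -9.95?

Differences: -7.87 - -5.79 = -2.08
This is an arithmetic sequence with common difference d = -2.08.
Next term = -9.95 + -2.08 = -12.03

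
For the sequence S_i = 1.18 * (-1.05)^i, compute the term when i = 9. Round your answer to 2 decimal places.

S_9 = 1.18 * (-1.05)^9 ≈ 1.18 * -1.5513 ≈ -1.83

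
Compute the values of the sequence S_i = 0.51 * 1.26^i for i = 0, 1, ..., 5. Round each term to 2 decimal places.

This is a geometric sequence.
i=0: S_0 = 0.51 * 1.26^0 = 0.51
i=1: S_1 = 0.51 * 1.26^1 ≈ 0.64
i=2: S_2 = 0.51 * 1.26^2 ≈ 0.81
i=3: S_3 = 0.51 * 1.26^3 ≈ 1.02
i=4: S_4 = 0.51 * 1.26^4 ≈ 1.29
i=5: S_5 = 0.51 * 1.26^5 ≈ 1.62
The first 6 terms are: [0.51, 0.64, 0.81, 1.02, 1.29, 1.62]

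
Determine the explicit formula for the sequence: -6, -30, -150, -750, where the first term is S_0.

Check ratios: -30 / -6 = 5.0
Common ratio r = 5.
First term a = -6.
Formula: S_i = -6 * 5^i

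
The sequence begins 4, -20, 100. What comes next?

Ratios: -20 / 4 = -5.0
This is a geometric sequence with common ratio r = -5.
Next term = 100 * -5 = -500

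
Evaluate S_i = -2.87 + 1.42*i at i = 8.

S_8 = -2.87 + 1.42*8 = -2.87 + 11.36 = 8.49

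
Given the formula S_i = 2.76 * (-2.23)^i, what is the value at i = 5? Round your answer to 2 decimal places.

S_5 = 2.76 * (-2.23)^5 ≈ 2.76 * -55.1473 ≈ -152.21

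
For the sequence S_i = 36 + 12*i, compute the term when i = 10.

S_10 = 36 + 12*10 = 36 + 120 = 156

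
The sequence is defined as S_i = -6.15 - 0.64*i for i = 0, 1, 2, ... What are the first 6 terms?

This is an arithmetic sequence.
i=0: S_0 = -6.15 + -0.64*0 = -6.15
i=1: S_1 = -6.15 + -0.64*1 = -6.79
i=2: S_2 = -6.15 + -0.64*2 = -7.43
i=3: S_3 = -6.15 + -0.64*3 = -8.07
i=4: S_4 = -6.15 + -0.64*4 = -8.71
i=5: S_5 = -6.15 + -0.64*5 = -9.35
The first 6 terms are: [-6.15, -6.79, -7.43, -8.07, -8.71, -9.35]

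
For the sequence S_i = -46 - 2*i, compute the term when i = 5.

S_5 = -46 + -2*5 = -46 + -10 = -56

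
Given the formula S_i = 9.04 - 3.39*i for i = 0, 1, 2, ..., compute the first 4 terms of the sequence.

This is an arithmetic sequence.
i=0: S_0 = 9.04 + -3.39*0 = 9.04
i=1: S_1 = 9.04 + -3.39*1 = 5.65
i=2: S_2 = 9.04 + -3.39*2 = 2.26
i=3: S_3 = 9.04 + -3.39*3 = -1.13
The first 4 terms are: [9.04, 5.65, 2.26, -1.13]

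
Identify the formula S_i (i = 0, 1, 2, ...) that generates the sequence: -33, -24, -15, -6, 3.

Check differences: -24 - -33 = 9
-15 - -24 = 9
Common difference d = 9.
First term a = -33.
Formula: S_i = -33 + 9*i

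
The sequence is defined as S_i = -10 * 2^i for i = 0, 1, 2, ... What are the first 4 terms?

This is a geometric sequence.
i=0: S_0 = -10 * 2^0 = -10
i=1: S_1 = -10 * 2^1 = -20
i=2: S_2 = -10 * 2^2 = -40
i=3: S_3 = -10 * 2^3 = -80
The first 4 terms are: [-10, -20, -40, -80]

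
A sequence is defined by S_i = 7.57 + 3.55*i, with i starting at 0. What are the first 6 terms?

This is an arithmetic sequence.
i=0: S_0 = 7.57 + 3.55*0 = 7.57
i=1: S_1 = 7.57 + 3.55*1 = 11.12
i=2: S_2 = 7.57 + 3.55*2 = 14.67
i=3: S_3 = 7.57 + 3.55*3 = 18.22
i=4: S_4 = 7.57 + 3.55*4 = 21.77
i=5: S_5 = 7.57 + 3.55*5 = 25.32
The first 6 terms are: [7.57, 11.12, 14.67, 18.22, 21.77, 25.32]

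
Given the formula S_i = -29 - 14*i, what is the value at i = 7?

S_7 = -29 + -14*7 = -29 + -98 = -127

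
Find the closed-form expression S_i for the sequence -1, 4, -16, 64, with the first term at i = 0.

Check ratios: 4 / -1 = -4.0
Common ratio r = -4.
First term a = -1.
Formula: S_i = -1 * (-4)^i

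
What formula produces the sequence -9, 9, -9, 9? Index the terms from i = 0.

Check ratios: 9 / -9 = -1.0
Common ratio r = -1.
First term a = -9.
Formula: S_i = -9 * (-1)^i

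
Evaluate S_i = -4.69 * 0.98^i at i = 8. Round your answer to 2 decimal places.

S_8 = -4.69 * 0.98^8 ≈ -4.69 * 0.8508 ≈ -3.99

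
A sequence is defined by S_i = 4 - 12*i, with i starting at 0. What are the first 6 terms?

This is an arithmetic sequence.
i=0: S_0 = 4 + -12*0 = 4
i=1: S_1 = 4 + -12*1 = -8
i=2: S_2 = 4 + -12*2 = -20
i=3: S_3 = 4 + -12*3 = -32
i=4: S_4 = 4 + -12*4 = -44
i=5: S_5 = 4 + -12*5 = -56
The first 6 terms are: [4, -8, -20, -32, -44, -56]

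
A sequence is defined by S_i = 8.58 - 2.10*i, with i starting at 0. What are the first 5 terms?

This is an arithmetic sequence.
i=0: S_0 = 8.58 + -2.1*0 = 8.58
i=1: S_1 = 8.58 + -2.1*1 = 6.48
i=2: S_2 = 8.58 + -2.1*2 = 4.38
i=3: S_3 = 8.58 + -2.1*3 = 2.28
i=4: S_4 = 8.58 + -2.1*4 = 0.18
The first 5 terms are: [8.58, 6.48, 4.38, 2.28, 0.18]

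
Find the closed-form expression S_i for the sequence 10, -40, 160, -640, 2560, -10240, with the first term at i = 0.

Check ratios: -40 / 10 = -4.0
Common ratio r = -4.
First term a = 10.
Formula: S_i = 10 * (-4)^i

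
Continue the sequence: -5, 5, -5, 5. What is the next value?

Ratios: 5 / -5 = -1.0
This is a geometric sequence with common ratio r = -1.
Next term = 5 * -1 = -5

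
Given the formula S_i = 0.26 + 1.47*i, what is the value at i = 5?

S_5 = 0.26 + 1.47*5 = 0.26 + 7.35 = 7.61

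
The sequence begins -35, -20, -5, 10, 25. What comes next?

Differences: -20 - -35 = 15
This is an arithmetic sequence with common difference d = 15.
Next term = 25 + 15 = 40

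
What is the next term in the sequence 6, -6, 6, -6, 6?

Ratios: -6 / 6 = -1.0
This is a geometric sequence with common ratio r = -1.
Next term = 6 * -1 = -6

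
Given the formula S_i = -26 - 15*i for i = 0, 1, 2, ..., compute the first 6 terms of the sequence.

This is an arithmetic sequence.
i=0: S_0 = -26 + -15*0 = -26
i=1: S_1 = -26 + -15*1 = -41
i=2: S_2 = -26 + -15*2 = -56
i=3: S_3 = -26 + -15*3 = -71
i=4: S_4 = -26 + -15*4 = -86
i=5: S_5 = -26 + -15*5 = -101
The first 6 terms are: [-26, -41, -56, -71, -86, -101]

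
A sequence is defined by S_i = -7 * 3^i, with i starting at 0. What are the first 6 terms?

This is a geometric sequence.
i=0: S_0 = -7 * 3^0 = -7
i=1: S_1 = -7 * 3^1 = -21
i=2: S_2 = -7 * 3^2 = -63
i=3: S_3 = -7 * 3^3 = -189
i=4: S_4 = -7 * 3^4 = -567
i=5: S_5 = -7 * 3^5 = -1701
The first 6 terms are: [-7, -21, -63, -189, -567, -1701]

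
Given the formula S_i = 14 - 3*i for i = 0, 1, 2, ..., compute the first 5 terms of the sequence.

This is an arithmetic sequence.
i=0: S_0 = 14 + -3*0 = 14
i=1: S_1 = 14 + -3*1 = 11
i=2: S_2 = 14 + -3*2 = 8
i=3: S_3 = 14 + -3*3 = 5
i=4: S_4 = 14 + -3*4 = 2
The first 5 terms are: [14, 11, 8, 5, 2]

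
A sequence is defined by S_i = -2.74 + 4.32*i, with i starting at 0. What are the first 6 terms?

This is an arithmetic sequence.
i=0: S_0 = -2.74 + 4.32*0 = -2.74
i=1: S_1 = -2.74 + 4.32*1 = 1.58
i=2: S_2 = -2.74 + 4.32*2 = 5.9
i=3: S_3 = -2.74 + 4.32*3 = 10.22
i=4: S_4 = -2.74 + 4.32*4 = 14.54
i=5: S_5 = -2.74 + 4.32*5 = 18.86
The first 6 terms are: [-2.74, 1.58, 5.9, 10.22, 14.54, 18.86]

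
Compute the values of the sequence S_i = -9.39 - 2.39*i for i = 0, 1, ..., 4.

This is an arithmetic sequence.
i=0: S_0 = -9.39 + -2.39*0 = -9.39
i=1: S_1 = -9.39 + -2.39*1 = -11.78
i=2: S_2 = -9.39 + -2.39*2 = -14.17
i=3: S_3 = -9.39 + -2.39*3 = -16.56
i=4: S_4 = -9.39 + -2.39*4 = -18.95
The first 5 terms are: [-9.39, -11.78, -14.17, -16.56, -18.95]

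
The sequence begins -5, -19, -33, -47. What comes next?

Differences: -19 - -5 = -14
This is an arithmetic sequence with common difference d = -14.
Next term = -47 + -14 = -61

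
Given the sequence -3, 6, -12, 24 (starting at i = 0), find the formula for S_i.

Check ratios: 6 / -3 = -2.0
Common ratio r = -2.
First term a = -3.
Formula: S_i = -3 * (-2)^i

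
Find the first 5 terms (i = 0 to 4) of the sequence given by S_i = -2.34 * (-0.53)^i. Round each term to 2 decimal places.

This is a geometric sequence.
i=0: S_0 = -2.34 * (-0.53)^0 = -2.34
i=1: S_1 = -2.34 * (-0.53)^1 ≈ 1.24
i=2: S_2 = -2.34 * (-0.53)^2 ≈ -0.66
i=3: S_3 = -2.34 * (-0.53)^3 ≈ 0.35
i=4: S_4 = -2.34 * (-0.53)^4 ≈ -0.18
The first 5 terms are: [-2.34, 1.24, -0.66, 0.35, -0.18]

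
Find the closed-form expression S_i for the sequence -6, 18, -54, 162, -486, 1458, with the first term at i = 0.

Check ratios: 18 / -6 = -3.0
Common ratio r = -3.
First term a = -6.
Formula: S_i = -6 * (-3)^i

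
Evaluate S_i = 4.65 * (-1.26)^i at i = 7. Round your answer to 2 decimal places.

S_7 = 4.65 * (-1.26)^7 ≈ 4.65 * -5.0419 ≈ -23.44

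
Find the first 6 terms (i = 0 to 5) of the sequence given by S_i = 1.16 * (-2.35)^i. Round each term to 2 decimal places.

This is a geometric sequence.
i=0: S_0 = 1.16 * (-2.35)^0 = 1.16
i=1: S_1 = 1.16 * (-2.35)^1 ≈ -2.73
i=2: S_2 = 1.16 * (-2.35)^2 ≈ 6.41
i=3: S_3 = 1.16 * (-2.35)^3 ≈ -15.05
i=4: S_4 = 1.16 * (-2.35)^4 ≈ 35.38
i=5: S_5 = 1.16 * (-2.35)^5 ≈ -83.14
The first 6 terms are: [1.16, -2.73, 6.41, -15.05, 35.38, -83.14]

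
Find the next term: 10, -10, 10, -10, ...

Ratios: -10 / 10 = -1.0
This is a geometric sequence with common ratio r = -1.
Next term = -10 * -1 = 10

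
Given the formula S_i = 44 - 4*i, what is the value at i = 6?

S_6 = 44 + -4*6 = 44 + -24 = 20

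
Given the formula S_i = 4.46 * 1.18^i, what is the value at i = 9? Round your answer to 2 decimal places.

S_9 = 4.46 * 1.18^9 ≈ 4.46 * 4.4355 ≈ 19.78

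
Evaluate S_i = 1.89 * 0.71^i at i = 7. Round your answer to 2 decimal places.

S_7 = 1.89 * 0.71^7 ≈ 1.89 * 0.091 ≈ 0.17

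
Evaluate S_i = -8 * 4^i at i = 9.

S_9 = -8 * 4^9 = -8 * 262144 = -2097152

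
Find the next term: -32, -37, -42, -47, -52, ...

Differences: -37 - -32 = -5
This is an arithmetic sequence with common difference d = -5.
Next term = -52 + -5 = -57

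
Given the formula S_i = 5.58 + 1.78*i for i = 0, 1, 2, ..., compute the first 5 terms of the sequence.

This is an arithmetic sequence.
i=0: S_0 = 5.58 + 1.78*0 = 5.58
i=1: S_1 = 5.58 + 1.78*1 = 7.36
i=2: S_2 = 5.58 + 1.78*2 = 9.14
i=3: S_3 = 5.58 + 1.78*3 = 10.92
i=4: S_4 = 5.58 + 1.78*4 = 12.7
The first 5 terms are: [5.58, 7.36, 9.14, 10.92, 12.7]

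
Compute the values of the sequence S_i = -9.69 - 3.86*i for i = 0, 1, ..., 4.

This is an arithmetic sequence.
i=0: S_0 = -9.69 + -3.86*0 = -9.69
i=1: S_1 = -9.69 + -3.86*1 = -13.55
i=2: S_2 = -9.69 + -3.86*2 = -17.41
i=3: S_3 = -9.69 + -3.86*3 = -21.27
i=4: S_4 = -9.69 + -3.86*4 = -25.13
The first 5 terms are: [-9.69, -13.55, -17.41, -21.27, -25.13]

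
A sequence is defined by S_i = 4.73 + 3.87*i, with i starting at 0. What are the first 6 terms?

This is an arithmetic sequence.
i=0: S_0 = 4.73 + 3.87*0 = 4.73
i=1: S_1 = 4.73 + 3.87*1 = 8.6
i=2: S_2 = 4.73 + 3.87*2 = 12.47
i=3: S_3 = 4.73 + 3.87*3 = 16.34
i=4: S_4 = 4.73 + 3.87*4 = 20.21
i=5: S_5 = 4.73 + 3.87*5 = 24.08
The first 6 terms are: [4.73, 8.6, 12.47, 16.34, 20.21, 24.08]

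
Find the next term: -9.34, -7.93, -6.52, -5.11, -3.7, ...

Differences: -7.93 - -9.34 = 1.41
This is an arithmetic sequence with common difference d = 1.41.
Next term = -3.7 + 1.41 = -2.29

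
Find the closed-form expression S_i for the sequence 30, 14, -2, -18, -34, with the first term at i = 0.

Check differences: 14 - 30 = -16
-2 - 14 = -16
Common difference d = -16.
First term a = 30.
Formula: S_i = 30 - 16*i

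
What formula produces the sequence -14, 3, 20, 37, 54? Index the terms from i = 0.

Check differences: 3 - -14 = 17
20 - 3 = 17
Common difference d = 17.
First term a = -14.
Formula: S_i = -14 + 17*i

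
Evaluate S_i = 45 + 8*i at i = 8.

S_8 = 45 + 8*8 = 45 + 64 = 109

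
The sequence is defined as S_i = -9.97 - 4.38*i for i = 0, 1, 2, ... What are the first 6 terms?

This is an arithmetic sequence.
i=0: S_0 = -9.97 + -4.38*0 = -9.97
i=1: S_1 = -9.97 + -4.38*1 = -14.35
i=2: S_2 = -9.97 + -4.38*2 = -18.73
i=3: S_3 = -9.97 + -4.38*3 = -23.11
i=4: S_4 = -9.97 + -4.38*4 = -27.49
i=5: S_5 = -9.97 + -4.38*5 = -31.87
The first 6 terms are: [-9.97, -14.35, -18.73, -23.11, -27.49, -31.87]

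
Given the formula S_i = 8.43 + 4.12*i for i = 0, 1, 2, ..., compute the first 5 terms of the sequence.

This is an arithmetic sequence.
i=0: S_0 = 8.43 + 4.12*0 = 8.43
i=1: S_1 = 8.43 + 4.12*1 = 12.55
i=2: S_2 = 8.43 + 4.12*2 = 16.67
i=3: S_3 = 8.43 + 4.12*3 = 20.79
i=4: S_4 = 8.43 + 4.12*4 = 24.91
The first 5 terms are: [8.43, 12.55, 16.67, 20.79, 24.91]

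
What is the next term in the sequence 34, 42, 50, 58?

Differences: 42 - 34 = 8
This is an arithmetic sequence with common difference d = 8.
Next term = 58 + 8 = 66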